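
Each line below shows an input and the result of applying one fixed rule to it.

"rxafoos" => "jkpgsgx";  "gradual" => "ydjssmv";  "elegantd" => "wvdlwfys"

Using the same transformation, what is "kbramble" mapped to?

In each case the input is transformed by: shift every letter 8 places backward in the alphabet (wrapping around), then take characters alternately from the front and the back (1st, last, 2nd, 2nd-last, ...).
"kbramble" → "ctjsetdw" → "cwtdjtse".
(Check on "rxafoos": → "jpsxggk" → "jkpgsgx" ✓)

cwtdjtse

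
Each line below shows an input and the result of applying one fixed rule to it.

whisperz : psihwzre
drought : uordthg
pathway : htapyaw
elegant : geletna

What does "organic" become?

In each case the input is transformed by: reverse the string, then move the first 3 characters to the end (rotate left by 3).
Working it through for "organic": intermediate "cinagro", final "agrocin".

agrocin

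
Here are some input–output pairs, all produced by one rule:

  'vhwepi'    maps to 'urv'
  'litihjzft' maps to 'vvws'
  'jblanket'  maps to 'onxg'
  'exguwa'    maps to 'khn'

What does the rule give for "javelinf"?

The transformation: keep every other character starting from the second (positions 2nd, 4th, 6th, ...), then shift every letter 13 places forward in the alphabet (wrapping around) — i.e. ROT13.
"javelinf" → "aeif" → "nrvs".

nrvs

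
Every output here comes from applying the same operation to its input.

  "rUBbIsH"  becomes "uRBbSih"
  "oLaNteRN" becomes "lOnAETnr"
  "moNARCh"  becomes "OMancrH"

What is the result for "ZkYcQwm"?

KzCyWqM

Each output is the input with this applied: flip the case of every letter, then swap each adjacent pair of characters (1↔2, 3↔4, ...).
Starting from "ZkYcQwm": after the first operation, "zKyCqWM"; after the second, "KzCyWqM".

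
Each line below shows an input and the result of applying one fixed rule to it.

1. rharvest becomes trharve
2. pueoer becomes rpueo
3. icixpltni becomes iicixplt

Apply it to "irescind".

diresci

What's happening: move the last 2 characters to the front (rotate right by 2), then delete the first character.
For "irescind", step one produces "ndiresci"; step two turns that into "diresci".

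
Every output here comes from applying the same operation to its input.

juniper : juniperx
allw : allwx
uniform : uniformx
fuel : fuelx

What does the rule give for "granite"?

granitex

The rule is to append "x".
Doing the same to "granite": "granitex".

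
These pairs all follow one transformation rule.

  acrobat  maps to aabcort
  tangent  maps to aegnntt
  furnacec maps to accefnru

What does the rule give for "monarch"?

Each output is the input with this applied: sort the characters into alphabetical order.
Doing the same to "monarch": "achmnor".

achmnor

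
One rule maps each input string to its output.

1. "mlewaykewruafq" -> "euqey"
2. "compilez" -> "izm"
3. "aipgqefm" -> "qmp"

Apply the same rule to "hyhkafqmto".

ftya

The rule is to swap the front and back halves of the string, then keep one character in every 3, starting at position 1 (positions 1st, 4th, 7th, ...).
Starting from "hyhkafqmto": after the first operation, "fqmtohyhka"; after the second, "ftya".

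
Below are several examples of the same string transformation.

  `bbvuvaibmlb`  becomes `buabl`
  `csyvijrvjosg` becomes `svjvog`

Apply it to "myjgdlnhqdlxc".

yglhdx

The rule is to keep every other character starting from the second (positions 2nd, 4th, 6th, ...).
"myjgdlnhqdlxc" → "yglhdx".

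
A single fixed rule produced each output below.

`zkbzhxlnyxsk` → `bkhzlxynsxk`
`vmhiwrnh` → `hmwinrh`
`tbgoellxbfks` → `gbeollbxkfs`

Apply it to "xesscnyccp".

secsynccp

The rule is to delete the first character, then swap each adjacent pair of characters (1↔2, 3↔4, ...).
"xesscnyccp" → "esscnyccp" → "secsynccp".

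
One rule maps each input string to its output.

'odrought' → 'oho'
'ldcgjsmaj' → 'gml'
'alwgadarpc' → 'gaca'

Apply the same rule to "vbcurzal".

The transformation: keep one character in every 3, starting at position 1 (positions 1st, 4th, 7th, ...), then move the first character to the end.
For "vbcurzal", step one produces "vua"; step two turns that into "uav".

uav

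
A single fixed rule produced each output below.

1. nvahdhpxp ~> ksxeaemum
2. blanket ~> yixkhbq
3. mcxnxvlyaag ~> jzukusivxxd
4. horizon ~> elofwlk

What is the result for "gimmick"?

dfjjfzh

The pattern: shift every letter 3 places backward in the alphabet (wrapping around).
On "gimmick" that produces "dfjjfzh".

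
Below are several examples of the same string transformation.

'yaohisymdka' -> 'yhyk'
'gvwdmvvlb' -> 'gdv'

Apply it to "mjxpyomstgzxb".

mpmgb

Each output is the input with this applied: keep one character in every 3, starting at position 1 (positions 1st, 4th, 7th, ...).
For "mjxpyomstgzxb" the result is "mpmgb".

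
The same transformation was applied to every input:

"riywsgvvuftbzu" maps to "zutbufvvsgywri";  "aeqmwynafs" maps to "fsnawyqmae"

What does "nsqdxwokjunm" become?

Each output is the input with this applied: swap each adjacent pair of characters (1↔2, 3↔4, ...), then reverse the string.
Working it through for "nsqdxwokjunm": intermediate "sndqwxkoujmn", final "nmjuokxwqdns".

nmjuokxwqdns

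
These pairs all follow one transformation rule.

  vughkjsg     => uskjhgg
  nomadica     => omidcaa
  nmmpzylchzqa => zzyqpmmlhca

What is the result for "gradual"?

What's happening: delete the first character, then sort the characters into reverse alphabetical order.
Applying that to "gradual" gives "urldaa".

urldaa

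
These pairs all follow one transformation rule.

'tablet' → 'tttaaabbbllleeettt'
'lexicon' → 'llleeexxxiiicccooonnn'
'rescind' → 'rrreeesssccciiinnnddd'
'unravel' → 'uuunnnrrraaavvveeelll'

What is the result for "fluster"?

fffllluuusssttteeerrr

The pattern: repeat every character 3 times.
So "fluster" becomes "fffllluuusssttteeerrr".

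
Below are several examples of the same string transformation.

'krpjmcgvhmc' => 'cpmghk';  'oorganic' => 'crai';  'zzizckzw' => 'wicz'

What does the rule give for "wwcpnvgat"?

tcngw

In each case the input is transformed by: swap the first and last characters, then keep every other character starting from the first (positions 1st, 3rd, 5th, ...).
Starting from "wwcpnvgat": after the first operation, "twcpnvgaw"; after the second, "tcngw".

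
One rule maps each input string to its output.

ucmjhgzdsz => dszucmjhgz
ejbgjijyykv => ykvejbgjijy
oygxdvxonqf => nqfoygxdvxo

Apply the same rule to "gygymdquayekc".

Looking at the pairs, the operation is to move the last 3 characters to the front (rotate right by 3).
"gygymdquayekc" → "ekcgygymdquay".

ekcgygymdquay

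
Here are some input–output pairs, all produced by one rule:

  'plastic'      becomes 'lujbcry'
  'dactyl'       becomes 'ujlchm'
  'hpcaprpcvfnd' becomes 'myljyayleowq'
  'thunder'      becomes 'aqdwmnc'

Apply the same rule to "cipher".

The rule is to swap the first and last characters, then shift every letter 9 places forward in the alphabet (wrapping around).
For "cipher", step one produces "riphec"; step two turns that into "aryqnl".
(Check on "dactyl": → "lactyd" → "ujlchm" ✓)

aryqnl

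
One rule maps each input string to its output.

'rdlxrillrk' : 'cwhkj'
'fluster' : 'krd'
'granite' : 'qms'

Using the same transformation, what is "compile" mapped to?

nok

Rule — keep every other character starting from the second (positions 2nd, 4th, 6th, ...), then shift every letter 1 place backward in the alphabet (wrapping around).
Starting from "compile": after the first operation, "opl"; after the second, "nok".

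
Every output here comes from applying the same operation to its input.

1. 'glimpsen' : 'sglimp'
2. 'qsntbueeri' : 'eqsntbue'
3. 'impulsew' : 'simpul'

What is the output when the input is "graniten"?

tgrani

In each case the input is transformed by: delete the last 2 characters, then move the last character to the front.
For "graniten", step one produces "granit"; step two turns that into "tgrani".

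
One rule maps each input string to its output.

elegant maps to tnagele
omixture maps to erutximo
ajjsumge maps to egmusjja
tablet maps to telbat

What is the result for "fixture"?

erutxif

Looking at the pairs, the operation is to reverse the string.
On "fixture" that produces "erutxif".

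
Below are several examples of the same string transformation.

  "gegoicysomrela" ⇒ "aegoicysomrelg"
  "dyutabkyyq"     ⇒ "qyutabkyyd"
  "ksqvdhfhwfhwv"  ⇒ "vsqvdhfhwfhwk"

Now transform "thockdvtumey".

In each case the input is transformed by: swap the first and last characters.
So "thockdvtumey" becomes "yhockdvtumet".

yhockdvtumet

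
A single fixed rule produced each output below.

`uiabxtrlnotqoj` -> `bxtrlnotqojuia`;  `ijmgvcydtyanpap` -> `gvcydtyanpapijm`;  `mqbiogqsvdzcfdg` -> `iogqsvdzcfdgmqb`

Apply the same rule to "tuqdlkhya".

dlkhyatuq

The pattern: move the first 3 characters to the end (rotate left by 3).
For "tuqdlkhya" the result is "dlkhyatuq".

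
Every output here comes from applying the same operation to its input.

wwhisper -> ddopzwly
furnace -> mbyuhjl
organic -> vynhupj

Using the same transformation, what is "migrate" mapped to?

Rule — shift every letter 7 places forward in the alphabet (wrapping around).
Doing the same to "migrate": "tpnyhal".

tpnyhal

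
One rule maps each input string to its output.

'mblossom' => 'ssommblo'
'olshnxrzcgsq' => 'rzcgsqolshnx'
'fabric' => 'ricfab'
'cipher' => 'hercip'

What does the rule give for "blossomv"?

somvblos

Each output is the input with this applied: swap the front and back halves of the string.
For "blossomv" the result is "somvblos".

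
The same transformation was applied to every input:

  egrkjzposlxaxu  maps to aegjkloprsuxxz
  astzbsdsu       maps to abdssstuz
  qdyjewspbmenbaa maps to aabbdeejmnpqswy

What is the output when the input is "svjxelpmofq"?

efjlmopqsvx

The transformation: sort the characters into alphabetical order.
Doing the same to "svjxelpmofq": "efjlmopqsvx".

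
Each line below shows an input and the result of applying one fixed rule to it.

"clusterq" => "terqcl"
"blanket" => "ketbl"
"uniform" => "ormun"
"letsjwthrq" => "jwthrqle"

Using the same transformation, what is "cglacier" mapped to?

Rule — move the first 2 characters to the end (rotate left by 2), then delete the first 2 characters.
For "cglacier", step one produces "laciercg"; step two turns that into "ciercg".

ciercg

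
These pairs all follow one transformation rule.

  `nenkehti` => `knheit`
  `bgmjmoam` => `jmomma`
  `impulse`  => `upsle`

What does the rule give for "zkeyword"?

Rule — swap each adjacent pair of characters (1↔2, 3↔4, ...), then delete the first 2 characters.
"zkeyword" → "kzyeowdr" → "yeowdr".
(Check on "bgmjmoam": → "gbjmomma" → "jmomma" ✓)

yeowdr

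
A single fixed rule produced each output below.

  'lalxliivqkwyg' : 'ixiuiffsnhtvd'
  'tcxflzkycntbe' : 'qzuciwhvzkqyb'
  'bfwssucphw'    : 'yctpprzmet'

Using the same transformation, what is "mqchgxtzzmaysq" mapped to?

Rule — shift every letter 3 places backward in the alphabet (wrapping around).
So "mqchgxtzzmaysq" becomes "jnzeduqwwjxvpn".

jnzeduqwwjxvpn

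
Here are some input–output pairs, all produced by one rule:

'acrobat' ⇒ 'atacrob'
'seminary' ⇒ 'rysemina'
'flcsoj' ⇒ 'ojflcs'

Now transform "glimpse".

In each case the input is transformed by: move the last 2 characters to the front (rotate right by 2).
So "glimpse" becomes "seglimp".

seglimp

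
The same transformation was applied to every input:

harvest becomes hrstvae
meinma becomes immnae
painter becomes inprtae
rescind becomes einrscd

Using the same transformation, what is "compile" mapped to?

The rule is to sort the characters into alphabetical order, then move the first 2 characters to the end (rotate left by 2).
"compile" → "ceilmop" → "ilmopce".
(Check on "painter": → "aeinprt" → "inprtae" ✓)

ilmopce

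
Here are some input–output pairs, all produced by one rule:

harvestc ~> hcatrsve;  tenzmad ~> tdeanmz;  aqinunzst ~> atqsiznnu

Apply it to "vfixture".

Rule — take characters alternately from the front and the back (1st, last, 2nd, 2nd-last, ...).
Applying that to "vfixture" gives "vefriuxt".

vefriuxt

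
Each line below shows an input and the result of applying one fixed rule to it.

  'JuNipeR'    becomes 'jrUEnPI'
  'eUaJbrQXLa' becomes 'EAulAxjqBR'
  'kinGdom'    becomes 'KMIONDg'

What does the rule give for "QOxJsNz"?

The rule is to take characters alternately from the front and the back (1st, last, 2nd, 2nd-last, ...), then flip the case of every letter.
On "QOxJsNz" that produces "qZonXSj".
(Check on "JuNipeR": → "JRueNpi" → "jrUEnPI" ✓)

qZonXSj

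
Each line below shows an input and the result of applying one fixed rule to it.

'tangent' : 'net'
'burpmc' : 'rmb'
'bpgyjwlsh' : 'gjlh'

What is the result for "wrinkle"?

Each output is the input with this applied: move the first character to the end, then keep every other character starting from the second (positions 2nd, 4th, 6th, ...).
Applying that to "wrinkle" gives "ike".
(Check on "bpgyjwlsh": → "pgyjwlshb" → "gjlh" ✓)

ike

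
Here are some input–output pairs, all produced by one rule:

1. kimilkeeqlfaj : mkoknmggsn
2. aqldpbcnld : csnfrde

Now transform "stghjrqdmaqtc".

In each case the input is transformed by: shift every letter 2 places forward in the alphabet (wrapping around), then delete the last 3 characters.
For "stghjrqdmaqtc", step one produces "uvijltsfocsve"; step two turns that into "uvijltsfoc".

uvijltsfoc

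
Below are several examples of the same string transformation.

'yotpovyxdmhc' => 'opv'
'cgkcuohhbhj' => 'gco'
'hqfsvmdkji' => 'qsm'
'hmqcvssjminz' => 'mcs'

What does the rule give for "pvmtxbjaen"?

vtb

What's happening: keep every other character starting from the second (positions 2nd, 4th, 6th, ...), then keep only the first 3 characters.
On "pvmtxbjaen" that produces "vtb".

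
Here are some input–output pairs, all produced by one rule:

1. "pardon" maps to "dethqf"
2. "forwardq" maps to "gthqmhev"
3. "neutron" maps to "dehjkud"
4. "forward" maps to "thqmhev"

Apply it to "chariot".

jeyhqxs

The rule is to reverse the string, then shift every letter 10 places backward in the alphabet (wrapping around).
Working it through for "chariot": intermediate "toirahc", final "jeyhqxs".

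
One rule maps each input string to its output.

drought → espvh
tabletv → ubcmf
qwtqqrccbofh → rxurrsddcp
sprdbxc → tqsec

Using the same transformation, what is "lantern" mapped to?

The pattern: delete the last 2 characters, then shift every letter 1 place forward in the alphabet (wrapping around).
"lantern" → "lante" → "mbouf".

mbouf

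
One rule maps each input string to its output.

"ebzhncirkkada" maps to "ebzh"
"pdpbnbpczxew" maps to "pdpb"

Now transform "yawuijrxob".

Each output is the input with this applied: keep only the first 4 characters.
So "yawuijrxob" becomes "yawu".

yawu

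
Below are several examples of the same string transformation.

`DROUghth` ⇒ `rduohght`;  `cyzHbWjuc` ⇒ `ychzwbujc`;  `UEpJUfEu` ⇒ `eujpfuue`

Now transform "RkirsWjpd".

In each case the input is transformed by: swap each adjacent pair of characters (1↔2, 3↔4, ...), then convert every letter to lowercase.
"RkirsWjpd" → "kRriWspjd" → "krriwspjd".

krriwspjd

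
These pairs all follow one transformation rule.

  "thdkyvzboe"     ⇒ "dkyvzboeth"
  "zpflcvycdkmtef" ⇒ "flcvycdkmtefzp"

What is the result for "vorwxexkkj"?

The rule is to move the first 2 characters to the end (rotate left by 2).
On "vorwxexkkj" that produces "rwxexkkjvo".

rwxexkkjvo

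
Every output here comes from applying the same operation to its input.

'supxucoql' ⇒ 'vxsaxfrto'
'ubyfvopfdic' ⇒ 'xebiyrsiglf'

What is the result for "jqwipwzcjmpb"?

mtzlszcfmpse

In each case the input is transformed by: shift every letter 3 places forward in the alphabet (wrapping around).
Applying that to "jqwipwzcjmpb" gives "mtzlszcfmpse".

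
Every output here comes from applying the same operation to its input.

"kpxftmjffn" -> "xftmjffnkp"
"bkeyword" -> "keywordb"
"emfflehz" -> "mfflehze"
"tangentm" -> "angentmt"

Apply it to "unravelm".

Each output is the input with this applied: swap the front and back halves of the string, then move the last 3 characters to the front (rotate right by 3).
"unravelm" → "nravelmu".

nravelmu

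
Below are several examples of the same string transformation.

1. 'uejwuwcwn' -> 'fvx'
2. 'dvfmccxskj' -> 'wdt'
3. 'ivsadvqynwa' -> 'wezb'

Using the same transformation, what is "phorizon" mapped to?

ijo

Rule — shift every letter 1 place forward in the alphabet (wrapping around), then keep one character in every 3, starting at position 2 (positions 2nd, 5th, 8th, ...).
For "phorizon", step one produces "qipsjapo"; step two turns that into "ijo".
(Check on "uejwuwcwn": → "vfkxvxdxo" → "fvx" ✓)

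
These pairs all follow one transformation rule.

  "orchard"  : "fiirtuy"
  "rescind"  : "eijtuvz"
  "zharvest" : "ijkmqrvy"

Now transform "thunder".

eikluvy

Each output is the input with this applied: shift every letter 9 places backward in the alphabet (wrapping around), then sort the characters into alphabetical order.
Starting from "thunder": after the first operation, "kyleuvi"; after the second, "eikluvy".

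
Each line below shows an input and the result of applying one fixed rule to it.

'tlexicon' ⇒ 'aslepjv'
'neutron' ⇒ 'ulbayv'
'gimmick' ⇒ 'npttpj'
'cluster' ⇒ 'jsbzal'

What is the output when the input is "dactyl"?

Looking at the pairs, the operation is to shift every letter 7 places forward in the alphabet (wrapping around), then delete the last character.
For "dactyl", step one produces "khjafs"; step two turns that into "khjaf".

khjaf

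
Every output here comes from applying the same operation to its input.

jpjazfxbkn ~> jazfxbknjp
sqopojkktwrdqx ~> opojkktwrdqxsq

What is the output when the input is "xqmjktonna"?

mjktonnaxq

In each case the input is transformed by: move the first 2 characters to the end (rotate left by 2).
For "xqmjktonna" the result is "mjktonnaxq".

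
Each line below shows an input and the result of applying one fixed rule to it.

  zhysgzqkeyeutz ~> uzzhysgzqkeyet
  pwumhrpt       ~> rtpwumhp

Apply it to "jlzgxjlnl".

lljlzgxjn

In each case the input is transformed by: move the last 2 characters to the front (rotate right by 2), then swap the first and last characters.
For "jlzgxjlnl", step one produces "nljlzgxjl"; step two turns that into "lljlzgxjn".
(Check on "pwumhrpt": → "ptpwumhr" → "rtpwumhp" ✓)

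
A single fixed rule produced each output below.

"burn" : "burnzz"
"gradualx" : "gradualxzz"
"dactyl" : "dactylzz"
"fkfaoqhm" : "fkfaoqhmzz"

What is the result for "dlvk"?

Looking at the pairs, the operation is to append "zz".
For "dlvk" the result is "dlvkzz".

dlvkzz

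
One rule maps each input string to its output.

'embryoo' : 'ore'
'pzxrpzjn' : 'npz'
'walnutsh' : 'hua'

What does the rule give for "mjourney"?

Each output is the input with this applied: reverse the string, then keep one character in every 3, starting at position 1 (positions 1st, 4th, 7th, ...).
Starting from "mjourney": after the first operation, "yenruojm"; after the second, "yrj".

yrj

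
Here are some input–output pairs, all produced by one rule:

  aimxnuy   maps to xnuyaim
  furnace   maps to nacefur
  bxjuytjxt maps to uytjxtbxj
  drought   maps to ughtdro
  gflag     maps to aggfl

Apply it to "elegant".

The rule is to move the first 3 characters to the end (rotate left by 3).
So "elegant" becomes "gantele".

gantele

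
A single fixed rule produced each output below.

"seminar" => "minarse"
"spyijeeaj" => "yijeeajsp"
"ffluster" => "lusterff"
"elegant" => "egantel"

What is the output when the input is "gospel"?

The transformation: move the first 2 characters to the end (rotate left by 2).
Applying that to "gospel" gives "spelgo".

spelgo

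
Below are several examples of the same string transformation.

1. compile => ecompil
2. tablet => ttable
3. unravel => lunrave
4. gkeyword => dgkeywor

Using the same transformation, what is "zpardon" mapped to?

nzpardo

Looking at the pairs, the operation is to move the last character to the front.
So "zpardon" becomes "nzpardo".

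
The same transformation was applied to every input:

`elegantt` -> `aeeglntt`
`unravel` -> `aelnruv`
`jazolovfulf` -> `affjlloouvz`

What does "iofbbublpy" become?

bbbfilopuy

Each output is the input with this applied: sort the characters into alphabetical order.
So "iofbbublpy" becomes "bbbfilopuy".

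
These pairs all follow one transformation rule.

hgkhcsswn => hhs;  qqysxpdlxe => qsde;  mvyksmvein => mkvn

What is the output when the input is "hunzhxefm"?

hze

The transformation: keep one character in every 3, starting at position 1 (positions 1st, 4th, 7th, ...).
On "hunzhxefm" that produces "hze".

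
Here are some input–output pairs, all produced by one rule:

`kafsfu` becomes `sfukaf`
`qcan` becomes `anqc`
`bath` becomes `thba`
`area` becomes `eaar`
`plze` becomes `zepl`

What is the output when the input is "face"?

The rule is to swap the front and back halves of the string.
Doing the same to "face": "cefa".

cefa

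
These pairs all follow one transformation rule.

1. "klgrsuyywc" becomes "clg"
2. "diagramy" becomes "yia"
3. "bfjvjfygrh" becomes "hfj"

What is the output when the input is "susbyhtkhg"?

Rule — swap the first and last characters, then keep only the first 3 characters.
"susbyhtkhg" → "gus".

gus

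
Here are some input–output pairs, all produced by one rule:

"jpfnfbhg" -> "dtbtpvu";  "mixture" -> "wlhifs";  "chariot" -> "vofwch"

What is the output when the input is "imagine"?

aouwbs

The transformation: shift every letter 12 places backward in the alphabet (wrapping around), then delete the first character.
On "imagine": the first step gives "waouwbs", and the second then gives "aouwbs".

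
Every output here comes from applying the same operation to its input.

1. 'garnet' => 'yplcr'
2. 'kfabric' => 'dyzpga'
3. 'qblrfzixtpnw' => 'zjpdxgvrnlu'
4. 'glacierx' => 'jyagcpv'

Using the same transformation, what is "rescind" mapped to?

Each output is the input with this applied: delete the first character, then shift every letter 2 places backward in the alphabet (wrapping around).
On "rescind" that produces "cqaglb".

cqaglb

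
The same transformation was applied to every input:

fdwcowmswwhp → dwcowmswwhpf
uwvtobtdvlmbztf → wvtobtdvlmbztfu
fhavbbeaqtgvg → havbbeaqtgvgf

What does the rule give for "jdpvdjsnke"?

In each case the input is transformed by: move the first character to the end.
So "jdpvdjsnke" becomes "dpvdjsnkej".

dpvdjsnkej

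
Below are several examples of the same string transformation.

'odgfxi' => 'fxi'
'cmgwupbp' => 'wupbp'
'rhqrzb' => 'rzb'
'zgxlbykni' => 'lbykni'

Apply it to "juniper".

iper

The pattern: delete the first 3 characters.
So "juniper" becomes "iper".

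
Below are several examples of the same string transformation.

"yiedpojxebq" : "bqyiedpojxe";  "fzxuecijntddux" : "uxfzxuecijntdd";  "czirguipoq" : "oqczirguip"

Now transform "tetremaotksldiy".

iytetremaotksld

Looking at the pairs, the operation is to move the last 2 characters to the front (rotate right by 2).
On "tetremaotksldiy" that produces "iytetremaotksld".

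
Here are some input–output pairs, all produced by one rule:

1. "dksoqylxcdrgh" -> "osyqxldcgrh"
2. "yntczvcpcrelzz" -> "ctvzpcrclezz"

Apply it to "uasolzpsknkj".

oszlspnkjk

The pattern: swap each adjacent pair of characters (1↔2, 3↔4, ...), then delete the first 2 characters.
For "uasolzpsknkj", step one produces "auoszlspnkjk"; step two turns that into "oszlspnkjk".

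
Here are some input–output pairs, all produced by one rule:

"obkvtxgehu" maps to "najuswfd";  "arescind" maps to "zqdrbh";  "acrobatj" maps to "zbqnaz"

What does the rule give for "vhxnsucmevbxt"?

Looking at the pairs, the operation is to delete the last 2 characters, then shift every letter 1 place backward in the alphabet (wrapping around).
On "vhxnsucmevbxt" that produces "ugwmrtbldua".

ugwmrtbldua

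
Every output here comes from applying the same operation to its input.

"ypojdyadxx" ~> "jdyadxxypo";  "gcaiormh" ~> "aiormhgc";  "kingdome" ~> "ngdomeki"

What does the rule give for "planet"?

lanetp

The transformation: swap the front and back halves of the string, then move the last 2 characters to the front (rotate right by 2).
For "planet", step one produces "netpla"; step two turns that into "lanetp".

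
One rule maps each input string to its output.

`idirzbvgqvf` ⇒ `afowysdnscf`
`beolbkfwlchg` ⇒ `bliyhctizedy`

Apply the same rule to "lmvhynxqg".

jsevkundi

The transformation: shift every letter 3 places backward in the alphabet (wrapping around), then move the first character to the end.
On "lmvhynxqg": the first step gives "ijsevkund", and the second then gives "jsevkundi".
(Check on "beolbkfwlchg": → "ybliyhctized" → "bliyhctizedy" ✓)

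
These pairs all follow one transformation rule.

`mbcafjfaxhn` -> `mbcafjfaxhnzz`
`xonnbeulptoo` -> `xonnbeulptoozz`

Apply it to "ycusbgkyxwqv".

What's happening: append "zz".
"ycusbgkyxwqv" → "ycusbgkyxwqvzz".

ycusbgkyxwqvzz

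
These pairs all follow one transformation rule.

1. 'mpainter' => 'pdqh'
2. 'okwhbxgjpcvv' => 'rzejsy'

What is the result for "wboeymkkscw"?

zrbnvz

The pattern: keep every other character starting from the first (positions 1st, 3rd, 5th, ...), then shift every letter 3 places forward in the alphabet (wrapping around).
Applying that to "wboeymkkscw" gives "zrbnvz".
(Check on "okwhbxgjpcvv": → "owbgpv" → "rzejsy" ✓)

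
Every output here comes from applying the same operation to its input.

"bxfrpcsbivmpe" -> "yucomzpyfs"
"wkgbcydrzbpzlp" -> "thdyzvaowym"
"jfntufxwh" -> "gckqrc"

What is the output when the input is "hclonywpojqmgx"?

Each output is the input with this applied: delete the last 3 characters, then shift every letter 3 places backward in the alphabet (wrapping around).
"hclonywpojqmgx" → "hclonywpojq" → "ezilkvtmlgn".

ezilkvtmlgn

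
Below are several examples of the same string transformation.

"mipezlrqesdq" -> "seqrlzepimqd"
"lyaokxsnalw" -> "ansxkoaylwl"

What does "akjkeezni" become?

The rule is to move the last 2 characters to the front (rotate right by 2), then reverse the string.
"akjkeezni" → "zeekjkain".

zeekjkain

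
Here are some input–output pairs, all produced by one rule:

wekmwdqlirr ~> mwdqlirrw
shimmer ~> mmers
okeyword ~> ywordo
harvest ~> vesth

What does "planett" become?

Each output is the input with this applied: move the first 3 characters to the end (rotate left by 3), then delete the last 2 characters.
Working it through for "planett": intermediate "nettpla", final "nettp".
(Check on "okeyword": → "ywordoke" → "ywordo" ✓)

nettp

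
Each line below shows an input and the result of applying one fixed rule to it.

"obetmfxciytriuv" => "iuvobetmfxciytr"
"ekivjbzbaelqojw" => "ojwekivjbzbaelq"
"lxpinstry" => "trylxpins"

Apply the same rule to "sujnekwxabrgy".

rgysujnekwxab

What's happening: move the last 3 characters to the front (rotate right by 3).
Doing the same to "sujnekwxabrgy": "rgysujnekwxab".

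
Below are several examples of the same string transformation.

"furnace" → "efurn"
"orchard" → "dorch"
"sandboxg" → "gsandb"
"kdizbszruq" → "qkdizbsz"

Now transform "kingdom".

mking

The transformation: move the last 3 characters to the front (rotate right by 3), then delete the first 2 characters.
"kingdom" → "mking".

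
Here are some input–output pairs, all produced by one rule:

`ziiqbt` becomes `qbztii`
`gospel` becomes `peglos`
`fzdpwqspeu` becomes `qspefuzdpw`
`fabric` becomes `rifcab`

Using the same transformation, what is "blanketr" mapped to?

ketbrlan

In each case the input is transformed by: swap the first and last characters, then swap the front and back halves of the string.
Applying both steps to "blanketr": "rlanketb", then "ketbrlan".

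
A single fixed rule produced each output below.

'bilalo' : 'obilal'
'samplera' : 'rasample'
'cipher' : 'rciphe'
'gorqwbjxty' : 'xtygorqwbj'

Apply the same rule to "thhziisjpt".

Looking at the pairs, the operation is to swap the front and back halves of the string, then move the first 2 characters to the end (rotate left by 2).
On "thhziisjpt": the first step gives "isjptthhzi", and the second then gives "jptthhziis".

jptthhziis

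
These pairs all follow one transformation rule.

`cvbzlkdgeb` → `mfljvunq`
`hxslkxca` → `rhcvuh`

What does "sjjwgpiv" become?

cttgqz

The rule is to shift every letter 10 places forward in the alphabet (wrapping around), then delete the last 2 characters.
On "sjjwgpiv": the first step gives "cttgqzsf", and the second then gives "cttgqz".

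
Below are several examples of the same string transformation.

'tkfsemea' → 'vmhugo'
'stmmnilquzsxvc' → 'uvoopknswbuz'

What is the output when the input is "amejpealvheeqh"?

Each output is the input with this applied: delete the last 2 characters, then shift every letter 2 places forward in the alphabet (wrapping around).
For "amejpealvheeqh", step one produces "amejpealvhee"; step two turns that into "coglrgcnxjgg".
(Check on "tkfsemea": → "tkfsem" → "vmhugo" ✓)

coglrgcnxjgg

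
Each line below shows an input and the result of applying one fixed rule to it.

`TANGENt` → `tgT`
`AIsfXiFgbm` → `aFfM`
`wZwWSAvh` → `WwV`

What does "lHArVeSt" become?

The transformation: keep one character in every 3, starting at position 1 (positions 1st, 4th, 7th, ...), then flip the case of every letter.
Applying both steps to "lHArVeSt": "lrS", then "LRs".

LRs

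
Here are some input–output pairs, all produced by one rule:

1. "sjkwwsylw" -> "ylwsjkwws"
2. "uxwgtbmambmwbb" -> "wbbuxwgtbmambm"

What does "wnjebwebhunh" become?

What's happening: move the last 3 characters to the front (rotate right by 3).
On "wnjebwebhunh" that produces "unhwnjebwebh".

unhwnjebwebh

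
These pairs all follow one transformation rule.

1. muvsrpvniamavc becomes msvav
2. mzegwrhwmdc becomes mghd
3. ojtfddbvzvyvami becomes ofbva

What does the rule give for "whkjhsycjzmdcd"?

wjyzc

The pattern: keep one character in every 3, starting at position 1 (positions 1st, 4th, 7th, ...).
So "whkjhsycjzmdcd" becomes "wjyzc".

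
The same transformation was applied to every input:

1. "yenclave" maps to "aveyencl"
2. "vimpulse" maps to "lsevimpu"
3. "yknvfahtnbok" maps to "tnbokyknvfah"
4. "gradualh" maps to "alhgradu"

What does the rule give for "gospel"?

Rule — swap the front and back halves of the string, then move the first character to the end.
"gospel" → "elgosp".

elgosp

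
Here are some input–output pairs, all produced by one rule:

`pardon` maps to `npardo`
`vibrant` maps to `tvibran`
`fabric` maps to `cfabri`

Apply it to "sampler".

The pattern: move the last character to the front.
"sampler" → "rsample".

rsample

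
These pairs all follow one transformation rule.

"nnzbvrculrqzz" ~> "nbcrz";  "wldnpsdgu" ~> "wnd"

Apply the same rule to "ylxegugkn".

yeg

Looking at the pairs, the operation is to keep one character in every 3, starting at position 1 (positions 1st, 4th, 7th, ...).
So "ylxegugkn" becomes "yeg".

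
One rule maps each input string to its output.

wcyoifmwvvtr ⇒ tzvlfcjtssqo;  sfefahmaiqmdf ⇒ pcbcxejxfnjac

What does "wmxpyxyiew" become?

Rule — shift every letter 3 places backward in the alphabet (wrapping around).
"wmxpyxyiew" → "tjumvuvfbt".

tjumvuvfbt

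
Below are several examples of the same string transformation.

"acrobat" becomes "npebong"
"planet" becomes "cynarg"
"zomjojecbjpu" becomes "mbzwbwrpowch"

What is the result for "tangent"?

The transformation: shift every letter 13 places forward in the alphabet (wrapping around) — i.e. ROT13.
So "tangent" becomes "gnatrag".

gnatrag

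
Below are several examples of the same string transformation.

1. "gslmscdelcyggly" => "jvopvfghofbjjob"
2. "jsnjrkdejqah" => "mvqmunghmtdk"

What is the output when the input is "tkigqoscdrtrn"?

wnljtrvfguwuq

In each case the input is transformed by: shift every letter 3 places forward in the alphabet (wrapping around).
"tkigqoscdrtrn" → "wnljtrvfguwuq".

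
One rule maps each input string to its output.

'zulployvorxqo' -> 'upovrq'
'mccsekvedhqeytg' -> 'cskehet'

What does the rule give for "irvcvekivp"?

rceip

Each output is the input with this applied: keep every other character starting from the second (positions 2nd, 4th, 6th, ...).
For "irvcvekivp" the result is "rceip".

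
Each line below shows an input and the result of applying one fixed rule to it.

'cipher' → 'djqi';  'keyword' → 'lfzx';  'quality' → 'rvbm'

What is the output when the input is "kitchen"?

What's happening: shift every letter 1 place forward in the alphabet (wrapping around), then keep only the first 4 characters.
Working it through for "kitchen": intermediate "ljudifo", final "ljud".

ljud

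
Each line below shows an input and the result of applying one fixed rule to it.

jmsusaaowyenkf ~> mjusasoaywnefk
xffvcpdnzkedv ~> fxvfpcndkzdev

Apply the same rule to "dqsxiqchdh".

qdxsqihchd

In each case the input is transformed by: swap each adjacent pair of characters (1↔2, 3↔4, ...).
Doing the same to "dqsxiqchdh": "qdxsqihchd".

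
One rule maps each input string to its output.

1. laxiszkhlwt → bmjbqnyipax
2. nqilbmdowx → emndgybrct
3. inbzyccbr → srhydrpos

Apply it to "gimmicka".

In each case the input is transformed by: shift every letter 10 places backward in the alphabet (wrapping around), then move the last 3 characters to the front (rotate right by 3).
"gimmicka" → "wyccysaq" → "saqwyccy".

saqwyccy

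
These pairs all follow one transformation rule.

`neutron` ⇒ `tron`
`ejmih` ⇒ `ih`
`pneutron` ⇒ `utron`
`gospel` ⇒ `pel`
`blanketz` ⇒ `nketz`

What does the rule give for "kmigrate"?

grate

The rule is to delete the first 3 characters.
"kmigrate" → "grate".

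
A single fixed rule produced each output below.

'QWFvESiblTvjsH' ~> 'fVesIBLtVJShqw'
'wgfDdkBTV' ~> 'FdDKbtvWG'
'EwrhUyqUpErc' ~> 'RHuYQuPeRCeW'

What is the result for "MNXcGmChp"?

xCgMcHPmn

The pattern: move the first 2 characters to the end (rotate left by 2), then flip the case of every letter.
Working it through for "MNXcGmChp": intermediate "XcGmChpMN", final "xCgMcHPmn".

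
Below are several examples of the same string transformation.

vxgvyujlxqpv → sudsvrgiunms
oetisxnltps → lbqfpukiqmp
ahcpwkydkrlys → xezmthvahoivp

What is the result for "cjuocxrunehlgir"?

zgrlzuorkbeidfo

In each case the input is transformed by: shift every letter 3 places backward in the alphabet (wrapping around).
For "cjuocxrunehlgir" the result is "zgrlzuorkbeidfo".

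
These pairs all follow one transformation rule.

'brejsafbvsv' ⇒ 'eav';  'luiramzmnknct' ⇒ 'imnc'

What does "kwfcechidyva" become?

Rule — keep one character in every 3, starting at position 3 (positions 3rd, 6th, 9th, ...).
So "kwfcechidyva" becomes "fcda".

fcda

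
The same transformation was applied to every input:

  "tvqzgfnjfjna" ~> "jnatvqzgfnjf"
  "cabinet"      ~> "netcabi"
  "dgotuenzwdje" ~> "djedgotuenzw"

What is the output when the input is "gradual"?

ualgrad

The rule is to move the last 3 characters to the front (rotate right by 3).
On "gradual" that produces "ualgrad".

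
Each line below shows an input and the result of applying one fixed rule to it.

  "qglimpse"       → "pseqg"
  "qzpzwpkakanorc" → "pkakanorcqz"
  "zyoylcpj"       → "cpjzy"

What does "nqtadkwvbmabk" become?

The pattern: move the first 2 characters to the end (rotate left by 2), then delete the first 3 characters.
For "nqtadkwvbmabk", step one produces "tadkwvbmabknq"; step two turns that into "kwvbmabknq".

kwvbmabknq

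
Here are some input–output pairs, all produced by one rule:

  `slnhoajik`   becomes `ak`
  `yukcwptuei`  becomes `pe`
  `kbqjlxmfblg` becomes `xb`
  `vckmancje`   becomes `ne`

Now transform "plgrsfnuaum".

The pattern: keep one character in every 3, starting at position 3 (positions 3rd, 6th, 9th, ...), then delete the first character.
On "plgrsfnuaum": the first step gives "gfa", and the second then gives "fa".

fa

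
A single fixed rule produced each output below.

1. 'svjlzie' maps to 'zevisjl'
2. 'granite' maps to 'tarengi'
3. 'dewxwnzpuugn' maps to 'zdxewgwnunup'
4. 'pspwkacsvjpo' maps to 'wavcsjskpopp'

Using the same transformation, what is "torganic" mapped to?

tarcogni

Looking at the pairs, the operation is to sort the characters into reverse alphabetical order, then take characters alternately from the front and the back (1st, last, 2nd, 2nd-last, ...).
"torganic" → "tronigca" → "tarcogni".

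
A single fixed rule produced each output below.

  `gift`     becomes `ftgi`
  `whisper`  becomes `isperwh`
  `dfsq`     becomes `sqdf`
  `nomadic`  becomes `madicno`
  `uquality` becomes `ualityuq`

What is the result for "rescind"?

scindre

Each output is the input with this applied: move the first 2 characters to the end (rotate left by 2).
For "rescind" the result is "scindre".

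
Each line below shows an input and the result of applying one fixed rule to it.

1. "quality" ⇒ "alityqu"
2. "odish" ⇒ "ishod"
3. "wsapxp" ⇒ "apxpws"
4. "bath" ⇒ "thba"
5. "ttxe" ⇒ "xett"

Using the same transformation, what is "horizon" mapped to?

The transformation: move the first 2 characters to the end (rotate left by 2).
For "horizon" the result is "rizonho".

rizonho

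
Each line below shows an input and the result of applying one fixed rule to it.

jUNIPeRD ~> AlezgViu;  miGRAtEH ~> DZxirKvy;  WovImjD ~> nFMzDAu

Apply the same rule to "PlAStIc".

gCrjKzT

Each output is the input with this applied: shift every letter 9 places backward in the alphabet (wrapping around), then flip the case of every letter.
"PlAStIc" → "GcRJkZt" → "gCrjKzT".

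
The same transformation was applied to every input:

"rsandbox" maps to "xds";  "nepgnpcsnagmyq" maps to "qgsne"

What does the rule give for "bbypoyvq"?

The rule is to reverse the string, then keep one character in every 3, starting at position 1 (positions 1st, 4th, 7th, ...).
"bbypoyvq" → "qvyopybb" → "qob".

qob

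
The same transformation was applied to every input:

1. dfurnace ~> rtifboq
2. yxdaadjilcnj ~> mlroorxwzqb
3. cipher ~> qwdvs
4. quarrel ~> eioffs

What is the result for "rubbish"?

The pattern: delete the last character, then shift every letter 12 places backward in the alphabet (wrapping around).
On "rubbish": the first step gives "rubbis", and the second then gives "fippwg".

fippwg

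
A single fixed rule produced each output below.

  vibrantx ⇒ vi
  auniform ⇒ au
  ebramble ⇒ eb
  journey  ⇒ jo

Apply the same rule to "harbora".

ha

Looking at the pairs, the operation is to keep only the first 2 characters.
Applying that to "harbora" gives "ha".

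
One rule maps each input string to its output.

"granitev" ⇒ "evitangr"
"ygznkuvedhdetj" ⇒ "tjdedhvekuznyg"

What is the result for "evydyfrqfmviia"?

iavifmrqyfydev

The pattern: swap each adjacent pair of characters (1↔2, 3↔4, ...), then reverse the string.
For "evydyfrqfmviia", step one produces "vedyfyqrmfivai"; step two turns that into "iavifmrqyfydev".
(Check on "granitev": → "rgnative" → "evitangr" ✓)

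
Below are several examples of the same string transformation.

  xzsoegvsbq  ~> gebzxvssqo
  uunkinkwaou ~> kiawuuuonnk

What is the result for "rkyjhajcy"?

What's happening: sort the characters into reverse alphabetical order, then move the last 3 characters to the front (rotate right by 3).
Starting from "rkyjhajcy": after the first operation, "yyrkjjhca"; after the second, "hcayyrkjj".

hcayyrkjj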